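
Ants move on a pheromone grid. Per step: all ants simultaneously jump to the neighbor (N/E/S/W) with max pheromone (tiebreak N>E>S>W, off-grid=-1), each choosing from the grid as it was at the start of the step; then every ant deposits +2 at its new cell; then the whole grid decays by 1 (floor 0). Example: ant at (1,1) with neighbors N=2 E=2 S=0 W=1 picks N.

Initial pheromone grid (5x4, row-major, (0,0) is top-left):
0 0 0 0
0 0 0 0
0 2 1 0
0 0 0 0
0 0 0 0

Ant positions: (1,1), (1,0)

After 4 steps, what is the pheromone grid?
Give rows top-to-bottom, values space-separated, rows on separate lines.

After step 1: ants at (2,1),(0,0)
  1 0 0 0
  0 0 0 0
  0 3 0 0
  0 0 0 0
  0 0 0 0
After step 2: ants at (1,1),(0,1)
  0 1 0 0
  0 1 0 0
  0 2 0 0
  0 0 0 0
  0 0 0 0
After step 3: ants at (2,1),(1,1)
  0 0 0 0
  0 2 0 0
  0 3 0 0
  0 0 0 0
  0 0 0 0
After step 4: ants at (1,1),(2,1)
  0 0 0 0
  0 3 0 0
  0 4 0 0
  0 0 0 0
  0 0 0 0

0 0 0 0
0 3 0 0
0 4 0 0
0 0 0 0
0 0 0 0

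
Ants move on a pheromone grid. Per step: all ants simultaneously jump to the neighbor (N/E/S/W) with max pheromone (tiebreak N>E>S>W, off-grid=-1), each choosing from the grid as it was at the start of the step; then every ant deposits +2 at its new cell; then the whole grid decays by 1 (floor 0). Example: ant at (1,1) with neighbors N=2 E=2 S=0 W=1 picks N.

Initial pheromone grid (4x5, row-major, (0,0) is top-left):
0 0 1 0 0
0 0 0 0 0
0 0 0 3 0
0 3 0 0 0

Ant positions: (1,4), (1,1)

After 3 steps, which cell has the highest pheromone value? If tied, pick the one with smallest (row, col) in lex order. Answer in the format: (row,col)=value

Answer: (0,3)=1

Derivation:
Step 1: ant0:(1,4)->N->(0,4) | ant1:(1,1)->N->(0,1)
  grid max=2 at (2,3)
Step 2: ant0:(0,4)->S->(1,4) | ant1:(0,1)->E->(0,2)
  grid max=1 at (0,2)
Step 3: ant0:(1,4)->N->(0,4) | ant1:(0,2)->E->(0,3)
  grid max=1 at (0,3)
Final grid:
  0 0 0 1 1
  0 0 0 0 0
  0 0 0 0 0
  0 0 0 0 0
Max pheromone 1 at (0,3)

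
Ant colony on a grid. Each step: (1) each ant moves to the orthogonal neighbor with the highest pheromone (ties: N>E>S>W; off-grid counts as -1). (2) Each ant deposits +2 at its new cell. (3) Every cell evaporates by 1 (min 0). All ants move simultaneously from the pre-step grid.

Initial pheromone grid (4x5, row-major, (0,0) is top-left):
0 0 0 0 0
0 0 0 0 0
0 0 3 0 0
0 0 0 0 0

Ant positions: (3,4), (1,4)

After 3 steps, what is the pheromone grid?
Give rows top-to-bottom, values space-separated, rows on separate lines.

After step 1: ants at (2,4),(0,4)
  0 0 0 0 1
  0 0 0 0 0
  0 0 2 0 1
  0 0 0 0 0
After step 2: ants at (1,4),(1,4)
  0 0 0 0 0
  0 0 0 0 3
  0 0 1 0 0
  0 0 0 0 0
After step 3: ants at (0,4),(0,4)
  0 0 0 0 3
  0 0 0 0 2
  0 0 0 0 0
  0 0 0 0 0

0 0 0 0 3
0 0 0 0 2
0 0 0 0 0
0 0 0 0 0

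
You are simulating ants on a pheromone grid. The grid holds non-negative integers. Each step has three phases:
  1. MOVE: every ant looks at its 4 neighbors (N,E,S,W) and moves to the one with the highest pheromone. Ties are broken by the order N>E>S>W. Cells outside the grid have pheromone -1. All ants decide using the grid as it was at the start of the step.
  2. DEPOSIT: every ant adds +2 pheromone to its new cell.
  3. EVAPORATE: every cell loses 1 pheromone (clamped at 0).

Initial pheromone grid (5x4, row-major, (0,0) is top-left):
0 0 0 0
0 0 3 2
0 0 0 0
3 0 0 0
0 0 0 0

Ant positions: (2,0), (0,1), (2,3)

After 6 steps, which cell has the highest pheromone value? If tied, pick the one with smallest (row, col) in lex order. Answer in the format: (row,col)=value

Answer: (1,2)=9

Derivation:
Step 1: ant0:(2,0)->S->(3,0) | ant1:(0,1)->E->(0,2) | ant2:(2,3)->N->(1,3)
  grid max=4 at (3,0)
Step 2: ant0:(3,0)->N->(2,0) | ant1:(0,2)->S->(1,2) | ant2:(1,3)->W->(1,2)
  grid max=5 at (1,2)
Step 3: ant0:(2,0)->S->(3,0) | ant1:(1,2)->E->(1,3) | ant2:(1,2)->E->(1,3)
  grid max=5 at (1,3)
Step 4: ant0:(3,0)->N->(2,0) | ant1:(1,3)->W->(1,2) | ant2:(1,3)->W->(1,2)
  grid max=7 at (1,2)
Step 5: ant0:(2,0)->S->(3,0) | ant1:(1,2)->E->(1,3) | ant2:(1,2)->E->(1,3)
  grid max=7 at (1,3)
Step 6: ant0:(3,0)->N->(2,0) | ant1:(1,3)->W->(1,2) | ant2:(1,3)->W->(1,2)
  grid max=9 at (1,2)
Final grid:
  0 0 0 0
  0 0 9 6
  1 0 0 0
  3 0 0 0
  0 0 0 0
Max pheromone 9 at (1,2)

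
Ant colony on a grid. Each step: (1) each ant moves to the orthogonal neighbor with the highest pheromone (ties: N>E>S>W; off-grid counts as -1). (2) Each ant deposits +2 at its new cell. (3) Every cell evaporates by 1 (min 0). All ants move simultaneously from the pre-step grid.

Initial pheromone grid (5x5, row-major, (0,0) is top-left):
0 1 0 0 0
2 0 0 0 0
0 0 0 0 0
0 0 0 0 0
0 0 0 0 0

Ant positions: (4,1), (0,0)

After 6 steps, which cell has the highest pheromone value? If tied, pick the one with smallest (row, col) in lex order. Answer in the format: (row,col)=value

Answer: (1,0)=6

Derivation:
Step 1: ant0:(4,1)->N->(3,1) | ant1:(0,0)->S->(1,0)
  grid max=3 at (1,0)
Step 2: ant0:(3,1)->N->(2,1) | ant1:(1,0)->N->(0,0)
  grid max=2 at (1,0)
Step 3: ant0:(2,1)->N->(1,1) | ant1:(0,0)->S->(1,0)
  grid max=3 at (1,0)
Step 4: ant0:(1,1)->W->(1,0) | ant1:(1,0)->E->(1,1)
  grid max=4 at (1,0)
Step 5: ant0:(1,0)->E->(1,1) | ant1:(1,1)->W->(1,0)
  grid max=5 at (1,0)
Step 6: ant0:(1,1)->W->(1,0) | ant1:(1,0)->E->(1,1)
  grid max=6 at (1,0)
Final grid:
  0 0 0 0 0
  6 4 0 0 0
  0 0 0 0 0
  0 0 0 0 0
  0 0 0 0 0
Max pheromone 6 at (1,0)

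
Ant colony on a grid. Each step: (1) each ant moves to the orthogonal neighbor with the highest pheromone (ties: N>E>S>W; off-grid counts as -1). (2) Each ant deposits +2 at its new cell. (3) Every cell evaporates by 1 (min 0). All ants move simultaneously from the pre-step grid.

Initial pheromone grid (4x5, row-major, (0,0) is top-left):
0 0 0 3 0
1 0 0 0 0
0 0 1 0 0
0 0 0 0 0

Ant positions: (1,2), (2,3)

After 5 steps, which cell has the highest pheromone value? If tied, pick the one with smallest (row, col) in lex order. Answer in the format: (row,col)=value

Answer: (2,2)=8

Derivation:
Step 1: ant0:(1,2)->S->(2,2) | ant1:(2,3)->W->(2,2)
  grid max=4 at (2,2)
Step 2: ant0:(2,2)->N->(1,2) | ant1:(2,2)->N->(1,2)
  grid max=3 at (1,2)
Step 3: ant0:(1,2)->S->(2,2) | ant1:(1,2)->S->(2,2)
  grid max=6 at (2,2)
Step 4: ant0:(2,2)->N->(1,2) | ant1:(2,2)->N->(1,2)
  grid max=5 at (1,2)
Step 5: ant0:(1,2)->S->(2,2) | ant1:(1,2)->S->(2,2)
  grid max=8 at (2,2)
Final grid:
  0 0 0 0 0
  0 0 4 0 0
  0 0 8 0 0
  0 0 0 0 0
Max pheromone 8 at (2,2)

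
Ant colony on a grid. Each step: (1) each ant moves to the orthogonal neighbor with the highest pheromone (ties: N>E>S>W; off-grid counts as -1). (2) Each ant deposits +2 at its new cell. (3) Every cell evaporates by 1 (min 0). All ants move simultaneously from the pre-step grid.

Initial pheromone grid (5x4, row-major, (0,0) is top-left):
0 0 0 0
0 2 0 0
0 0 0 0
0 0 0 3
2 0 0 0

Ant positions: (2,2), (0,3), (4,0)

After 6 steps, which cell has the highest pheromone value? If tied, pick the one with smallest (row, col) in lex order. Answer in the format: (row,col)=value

Answer: (1,2)=6

Derivation:
Step 1: ant0:(2,2)->N->(1,2) | ant1:(0,3)->S->(1,3) | ant2:(4,0)->N->(3,0)
  grid max=2 at (3,3)
Step 2: ant0:(1,2)->E->(1,3) | ant1:(1,3)->W->(1,2) | ant2:(3,0)->S->(4,0)
  grid max=2 at (1,2)
Step 3: ant0:(1,3)->W->(1,2) | ant1:(1,2)->E->(1,3) | ant2:(4,0)->N->(3,0)
  grid max=3 at (1,2)
Step 4: ant0:(1,2)->E->(1,3) | ant1:(1,3)->W->(1,2) | ant2:(3,0)->S->(4,0)
  grid max=4 at (1,2)
Step 5: ant0:(1,3)->W->(1,2) | ant1:(1,2)->E->(1,3) | ant2:(4,0)->N->(3,0)
  grid max=5 at (1,2)
Step 6: ant0:(1,2)->E->(1,3) | ant1:(1,3)->W->(1,2) | ant2:(3,0)->S->(4,0)
  grid max=6 at (1,2)
Final grid:
  0 0 0 0
  0 0 6 6
  0 0 0 0
  0 0 0 0
  2 0 0 0
Max pheromone 6 at (1,2)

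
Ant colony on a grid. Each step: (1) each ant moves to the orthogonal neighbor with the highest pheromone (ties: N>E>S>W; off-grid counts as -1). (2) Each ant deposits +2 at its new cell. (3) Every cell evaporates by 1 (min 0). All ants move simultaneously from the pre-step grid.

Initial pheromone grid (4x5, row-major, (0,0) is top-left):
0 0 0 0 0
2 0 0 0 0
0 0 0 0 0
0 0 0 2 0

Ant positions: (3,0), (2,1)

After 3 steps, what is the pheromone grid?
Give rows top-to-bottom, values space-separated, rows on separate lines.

After step 1: ants at (2,0),(1,1)
  0 0 0 0 0
  1 1 0 0 0
  1 0 0 0 0
  0 0 0 1 0
After step 2: ants at (1,0),(1,0)
  0 0 0 0 0
  4 0 0 0 0
  0 0 0 0 0
  0 0 0 0 0
After step 3: ants at (0,0),(0,0)
  3 0 0 0 0
  3 0 0 0 0
  0 0 0 0 0
  0 0 0 0 0

3 0 0 0 0
3 0 0 0 0
0 0 0 0 0
0 0 0 0 0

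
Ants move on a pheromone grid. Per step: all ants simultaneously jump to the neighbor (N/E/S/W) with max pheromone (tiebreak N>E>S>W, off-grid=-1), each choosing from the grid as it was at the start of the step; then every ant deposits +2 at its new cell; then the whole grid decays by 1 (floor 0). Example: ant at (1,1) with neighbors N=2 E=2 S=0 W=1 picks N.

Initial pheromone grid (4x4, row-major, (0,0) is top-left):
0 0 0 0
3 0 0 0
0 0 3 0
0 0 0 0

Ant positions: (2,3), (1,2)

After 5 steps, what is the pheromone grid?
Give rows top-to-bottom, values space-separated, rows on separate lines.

After step 1: ants at (2,2),(2,2)
  0 0 0 0
  2 0 0 0
  0 0 6 0
  0 0 0 0
After step 2: ants at (1,2),(1,2)
  0 0 0 0
  1 0 3 0
  0 0 5 0
  0 0 0 0
After step 3: ants at (2,2),(2,2)
  0 0 0 0
  0 0 2 0
  0 0 8 0
  0 0 0 0
After step 4: ants at (1,2),(1,2)
  0 0 0 0
  0 0 5 0
  0 0 7 0
  0 0 0 0
After step 5: ants at (2,2),(2,2)
  0 0 0 0
  0 0 4 0
  0 0 10 0
  0 0 0 0

0 0 0 0
0 0 4 0
0 0 10 0
0 0 0 0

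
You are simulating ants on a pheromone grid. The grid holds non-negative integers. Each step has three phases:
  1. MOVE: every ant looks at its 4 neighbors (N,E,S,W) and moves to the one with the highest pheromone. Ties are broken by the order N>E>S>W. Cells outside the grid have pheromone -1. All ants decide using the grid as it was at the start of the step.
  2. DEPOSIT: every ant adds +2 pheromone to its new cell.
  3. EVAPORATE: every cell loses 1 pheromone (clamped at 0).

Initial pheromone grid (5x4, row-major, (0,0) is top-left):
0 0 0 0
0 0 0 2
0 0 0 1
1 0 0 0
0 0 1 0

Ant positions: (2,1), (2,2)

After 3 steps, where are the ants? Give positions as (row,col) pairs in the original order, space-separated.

Step 1: ant0:(2,1)->N->(1,1) | ant1:(2,2)->E->(2,3)
  grid max=2 at (2,3)
Step 2: ant0:(1,1)->N->(0,1) | ant1:(2,3)->N->(1,3)
  grid max=2 at (1,3)
Step 3: ant0:(0,1)->E->(0,2) | ant1:(1,3)->S->(2,3)
  grid max=2 at (2,3)

(0,2) (2,3)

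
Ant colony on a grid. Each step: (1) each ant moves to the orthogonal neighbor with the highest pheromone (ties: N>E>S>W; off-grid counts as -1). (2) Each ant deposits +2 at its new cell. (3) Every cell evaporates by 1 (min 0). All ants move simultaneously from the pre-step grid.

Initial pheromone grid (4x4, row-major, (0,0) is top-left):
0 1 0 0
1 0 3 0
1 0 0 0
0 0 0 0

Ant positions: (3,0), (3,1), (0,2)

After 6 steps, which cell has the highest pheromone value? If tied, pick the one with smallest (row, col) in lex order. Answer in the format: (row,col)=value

Answer: (2,0)=7

Derivation:
Step 1: ant0:(3,0)->N->(2,0) | ant1:(3,1)->N->(2,1) | ant2:(0,2)->S->(1,2)
  grid max=4 at (1,2)
Step 2: ant0:(2,0)->E->(2,1) | ant1:(2,1)->W->(2,0) | ant2:(1,2)->N->(0,2)
  grid max=3 at (1,2)
Step 3: ant0:(2,1)->W->(2,0) | ant1:(2,0)->E->(2,1) | ant2:(0,2)->S->(1,2)
  grid max=4 at (1,2)
Step 4: ant0:(2,0)->E->(2,1) | ant1:(2,1)->W->(2,0) | ant2:(1,2)->N->(0,2)
  grid max=5 at (2,0)
Step 5: ant0:(2,1)->W->(2,0) | ant1:(2,0)->E->(2,1) | ant2:(0,2)->S->(1,2)
  grid max=6 at (2,0)
Step 6: ant0:(2,0)->E->(2,1) | ant1:(2,1)->W->(2,0) | ant2:(1,2)->N->(0,2)
  grid max=7 at (2,0)
Final grid:
  0 0 1 0
  0 0 3 0
  7 6 0 0
  0 0 0 0
Max pheromone 7 at (2,0)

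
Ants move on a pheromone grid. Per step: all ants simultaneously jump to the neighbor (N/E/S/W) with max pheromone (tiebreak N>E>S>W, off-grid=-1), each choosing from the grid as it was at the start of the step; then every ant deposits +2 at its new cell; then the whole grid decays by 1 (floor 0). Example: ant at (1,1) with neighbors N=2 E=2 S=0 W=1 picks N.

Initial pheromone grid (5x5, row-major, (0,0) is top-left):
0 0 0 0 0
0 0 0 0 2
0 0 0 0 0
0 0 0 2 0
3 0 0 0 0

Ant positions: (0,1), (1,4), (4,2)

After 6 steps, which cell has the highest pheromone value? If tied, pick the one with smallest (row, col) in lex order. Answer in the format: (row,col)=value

Answer: (1,4)=6

Derivation:
Step 1: ant0:(0,1)->E->(0,2) | ant1:(1,4)->N->(0,4) | ant2:(4,2)->N->(3,2)
  grid max=2 at (4,0)
Step 2: ant0:(0,2)->E->(0,3) | ant1:(0,4)->S->(1,4) | ant2:(3,2)->E->(3,3)
  grid max=2 at (1,4)
Step 3: ant0:(0,3)->E->(0,4) | ant1:(1,4)->N->(0,4) | ant2:(3,3)->N->(2,3)
  grid max=3 at (0,4)
Step 4: ant0:(0,4)->S->(1,4) | ant1:(0,4)->S->(1,4) | ant2:(2,3)->S->(3,3)
  grid max=4 at (1,4)
Step 5: ant0:(1,4)->N->(0,4) | ant1:(1,4)->N->(0,4) | ant2:(3,3)->N->(2,3)
  grid max=5 at (0,4)
Step 6: ant0:(0,4)->S->(1,4) | ant1:(0,4)->S->(1,4) | ant2:(2,3)->S->(3,3)
  grid max=6 at (1,4)
Final grid:
  0 0 0 0 4
  0 0 0 0 6
  0 0 0 0 0
  0 0 0 2 0
  0 0 0 0 0
Max pheromone 6 at (1,4)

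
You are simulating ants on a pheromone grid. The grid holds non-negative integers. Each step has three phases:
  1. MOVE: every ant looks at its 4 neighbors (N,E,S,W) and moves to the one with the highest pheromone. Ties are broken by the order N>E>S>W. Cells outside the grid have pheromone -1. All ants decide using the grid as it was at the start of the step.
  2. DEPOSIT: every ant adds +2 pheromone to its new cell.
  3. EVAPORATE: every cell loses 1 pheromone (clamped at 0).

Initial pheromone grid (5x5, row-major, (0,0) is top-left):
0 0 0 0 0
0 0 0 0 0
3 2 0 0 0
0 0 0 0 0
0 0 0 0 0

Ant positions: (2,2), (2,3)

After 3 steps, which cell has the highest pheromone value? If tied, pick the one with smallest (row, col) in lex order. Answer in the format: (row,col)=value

Step 1: ant0:(2,2)->W->(2,1) | ant1:(2,3)->N->(1,3)
  grid max=3 at (2,1)
Step 2: ant0:(2,1)->W->(2,0) | ant1:(1,3)->N->(0,3)
  grid max=3 at (2,0)
Step 3: ant0:(2,0)->E->(2,1) | ant1:(0,3)->E->(0,4)
  grid max=3 at (2,1)
Final grid:
  0 0 0 0 1
  0 0 0 0 0
  2 3 0 0 0
  0 0 0 0 0
  0 0 0 0 0
Max pheromone 3 at (2,1)

Answer: (2,1)=3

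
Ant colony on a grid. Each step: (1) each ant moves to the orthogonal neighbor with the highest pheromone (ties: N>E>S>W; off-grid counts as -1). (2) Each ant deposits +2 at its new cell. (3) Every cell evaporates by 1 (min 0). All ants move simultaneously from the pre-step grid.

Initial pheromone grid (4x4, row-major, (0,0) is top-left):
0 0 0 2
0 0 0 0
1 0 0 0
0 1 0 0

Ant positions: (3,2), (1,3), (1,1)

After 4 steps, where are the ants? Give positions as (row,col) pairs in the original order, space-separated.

Step 1: ant0:(3,2)->W->(3,1) | ant1:(1,3)->N->(0,3) | ant2:(1,1)->N->(0,1)
  grid max=3 at (0,3)
Step 2: ant0:(3,1)->N->(2,1) | ant1:(0,3)->S->(1,3) | ant2:(0,1)->E->(0,2)
  grid max=2 at (0,3)
Step 3: ant0:(2,1)->S->(3,1) | ant1:(1,3)->N->(0,3) | ant2:(0,2)->E->(0,3)
  grid max=5 at (0,3)
Step 4: ant0:(3,1)->N->(2,1) | ant1:(0,3)->S->(1,3) | ant2:(0,3)->S->(1,3)
  grid max=4 at (0,3)

(2,1) (1,3) (1,3)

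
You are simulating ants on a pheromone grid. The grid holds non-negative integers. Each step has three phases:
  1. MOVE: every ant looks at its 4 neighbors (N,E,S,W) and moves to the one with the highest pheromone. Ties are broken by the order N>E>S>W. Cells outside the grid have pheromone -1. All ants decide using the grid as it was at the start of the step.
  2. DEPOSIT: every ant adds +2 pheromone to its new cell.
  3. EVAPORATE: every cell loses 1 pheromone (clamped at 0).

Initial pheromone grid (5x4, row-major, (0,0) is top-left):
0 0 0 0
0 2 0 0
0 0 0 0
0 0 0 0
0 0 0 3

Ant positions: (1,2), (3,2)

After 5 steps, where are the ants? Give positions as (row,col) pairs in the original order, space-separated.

Step 1: ant0:(1,2)->W->(1,1) | ant1:(3,2)->N->(2,2)
  grid max=3 at (1,1)
Step 2: ant0:(1,1)->N->(0,1) | ant1:(2,2)->N->(1,2)
  grid max=2 at (1,1)
Step 3: ant0:(0,1)->S->(1,1) | ant1:(1,2)->W->(1,1)
  grid max=5 at (1,1)
Step 4: ant0:(1,1)->N->(0,1) | ant1:(1,1)->N->(0,1)
  grid max=4 at (1,1)
Step 5: ant0:(0,1)->S->(1,1) | ant1:(0,1)->S->(1,1)
  grid max=7 at (1,1)

(1,1) (1,1)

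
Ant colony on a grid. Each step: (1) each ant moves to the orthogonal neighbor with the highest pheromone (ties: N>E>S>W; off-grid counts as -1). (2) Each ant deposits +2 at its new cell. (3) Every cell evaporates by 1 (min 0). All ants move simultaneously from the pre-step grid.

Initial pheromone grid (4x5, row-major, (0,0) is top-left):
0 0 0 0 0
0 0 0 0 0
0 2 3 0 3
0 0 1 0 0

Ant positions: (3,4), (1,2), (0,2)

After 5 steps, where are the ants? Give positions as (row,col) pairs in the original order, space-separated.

Step 1: ant0:(3,4)->N->(2,4) | ant1:(1,2)->S->(2,2) | ant2:(0,2)->E->(0,3)
  grid max=4 at (2,2)
Step 2: ant0:(2,4)->N->(1,4) | ant1:(2,2)->W->(2,1) | ant2:(0,3)->E->(0,4)
  grid max=3 at (2,2)
Step 3: ant0:(1,4)->S->(2,4) | ant1:(2,1)->E->(2,2) | ant2:(0,4)->S->(1,4)
  grid max=4 at (2,2)
Step 4: ant0:(2,4)->N->(1,4) | ant1:(2,2)->W->(2,1) | ant2:(1,4)->S->(2,4)
  grid max=5 at (2,4)
Step 5: ant0:(1,4)->S->(2,4) | ant1:(2,1)->E->(2,2) | ant2:(2,4)->N->(1,4)
  grid max=6 at (2,4)

(2,4) (2,2) (1,4)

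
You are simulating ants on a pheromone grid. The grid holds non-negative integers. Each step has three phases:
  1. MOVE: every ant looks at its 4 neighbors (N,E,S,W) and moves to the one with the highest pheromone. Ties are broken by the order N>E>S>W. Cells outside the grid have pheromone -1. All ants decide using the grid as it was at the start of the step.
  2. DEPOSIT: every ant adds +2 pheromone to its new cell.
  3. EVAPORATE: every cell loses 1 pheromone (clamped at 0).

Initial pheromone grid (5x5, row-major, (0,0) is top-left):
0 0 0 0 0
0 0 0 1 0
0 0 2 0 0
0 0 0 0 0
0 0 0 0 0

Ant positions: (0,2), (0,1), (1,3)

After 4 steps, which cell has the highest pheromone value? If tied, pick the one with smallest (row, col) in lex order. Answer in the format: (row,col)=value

Answer: (0,2)=8

Derivation:
Step 1: ant0:(0,2)->E->(0,3) | ant1:(0,1)->E->(0,2) | ant2:(1,3)->N->(0,3)
  grid max=3 at (0,3)
Step 2: ant0:(0,3)->W->(0,2) | ant1:(0,2)->E->(0,3) | ant2:(0,3)->W->(0,2)
  grid max=4 at (0,2)
Step 3: ant0:(0,2)->E->(0,3) | ant1:(0,3)->W->(0,2) | ant2:(0,2)->E->(0,3)
  grid max=7 at (0,3)
Step 4: ant0:(0,3)->W->(0,2) | ant1:(0,2)->E->(0,3) | ant2:(0,3)->W->(0,2)
  grid max=8 at (0,2)
Final grid:
  0 0 8 8 0
  0 0 0 0 0
  0 0 0 0 0
  0 0 0 0 0
  0 0 0 0 0
Max pheromone 8 at (0,2)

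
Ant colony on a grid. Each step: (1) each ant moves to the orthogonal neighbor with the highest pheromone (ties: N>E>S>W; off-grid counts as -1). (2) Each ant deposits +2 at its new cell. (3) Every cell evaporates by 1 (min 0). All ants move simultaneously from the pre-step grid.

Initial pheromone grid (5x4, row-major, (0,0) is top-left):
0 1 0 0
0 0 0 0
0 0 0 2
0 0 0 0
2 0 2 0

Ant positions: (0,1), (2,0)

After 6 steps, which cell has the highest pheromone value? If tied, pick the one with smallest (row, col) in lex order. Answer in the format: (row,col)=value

Answer: (0,2)=3

Derivation:
Step 1: ant0:(0,1)->E->(0,2) | ant1:(2,0)->N->(1,0)
  grid max=1 at (0,2)
Step 2: ant0:(0,2)->E->(0,3) | ant1:(1,0)->N->(0,0)
  grid max=1 at (0,0)
Step 3: ant0:(0,3)->S->(1,3) | ant1:(0,0)->E->(0,1)
  grid max=1 at (0,1)
Step 4: ant0:(1,3)->N->(0,3) | ant1:(0,1)->E->(0,2)
  grid max=1 at (0,2)
Step 5: ant0:(0,3)->W->(0,2) | ant1:(0,2)->E->(0,3)
  grid max=2 at (0,2)
Step 6: ant0:(0,2)->E->(0,3) | ant1:(0,3)->W->(0,2)
  grid max=3 at (0,2)
Final grid:
  0 0 3 3
  0 0 0 0
  0 0 0 0
  0 0 0 0
  0 0 0 0
Max pheromone 3 at (0,2)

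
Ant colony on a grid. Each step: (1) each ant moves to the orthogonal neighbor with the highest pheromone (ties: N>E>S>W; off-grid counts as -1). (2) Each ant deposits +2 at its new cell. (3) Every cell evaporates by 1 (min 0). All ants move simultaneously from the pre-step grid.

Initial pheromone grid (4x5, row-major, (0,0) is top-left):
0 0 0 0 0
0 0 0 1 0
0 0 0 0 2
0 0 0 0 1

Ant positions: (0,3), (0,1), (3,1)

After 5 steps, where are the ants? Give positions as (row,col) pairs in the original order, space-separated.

Step 1: ant0:(0,3)->S->(1,3) | ant1:(0,1)->E->(0,2) | ant2:(3,1)->N->(2,1)
  grid max=2 at (1,3)
Step 2: ant0:(1,3)->N->(0,3) | ant1:(0,2)->E->(0,3) | ant2:(2,1)->N->(1,1)
  grid max=3 at (0,3)
Step 3: ant0:(0,3)->S->(1,3) | ant1:(0,3)->S->(1,3) | ant2:(1,1)->N->(0,1)
  grid max=4 at (1,3)
Step 4: ant0:(1,3)->N->(0,3) | ant1:(1,3)->N->(0,3) | ant2:(0,1)->E->(0,2)
  grid max=5 at (0,3)
Step 5: ant0:(0,3)->S->(1,3) | ant1:(0,3)->S->(1,3) | ant2:(0,2)->E->(0,3)
  grid max=6 at (0,3)

(1,3) (1,3) (0,3)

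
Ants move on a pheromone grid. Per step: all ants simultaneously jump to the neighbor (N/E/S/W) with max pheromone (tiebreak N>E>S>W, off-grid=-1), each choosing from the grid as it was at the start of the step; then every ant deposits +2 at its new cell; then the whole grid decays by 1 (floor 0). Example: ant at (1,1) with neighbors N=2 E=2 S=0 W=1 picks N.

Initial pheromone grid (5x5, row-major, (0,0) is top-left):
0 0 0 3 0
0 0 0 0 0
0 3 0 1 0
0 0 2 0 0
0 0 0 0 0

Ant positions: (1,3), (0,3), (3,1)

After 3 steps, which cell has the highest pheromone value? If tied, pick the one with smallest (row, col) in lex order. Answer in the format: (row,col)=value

Step 1: ant0:(1,3)->N->(0,3) | ant1:(0,3)->E->(0,4) | ant2:(3,1)->N->(2,1)
  grid max=4 at (0,3)
Step 2: ant0:(0,3)->E->(0,4) | ant1:(0,4)->W->(0,3) | ant2:(2,1)->N->(1,1)
  grid max=5 at (0,3)
Step 3: ant0:(0,4)->W->(0,3) | ant1:(0,3)->E->(0,4) | ant2:(1,1)->S->(2,1)
  grid max=6 at (0,3)
Final grid:
  0 0 0 6 3
  0 0 0 0 0
  0 4 0 0 0
  0 0 0 0 0
  0 0 0 0 0
Max pheromone 6 at (0,3)

Answer: (0,3)=6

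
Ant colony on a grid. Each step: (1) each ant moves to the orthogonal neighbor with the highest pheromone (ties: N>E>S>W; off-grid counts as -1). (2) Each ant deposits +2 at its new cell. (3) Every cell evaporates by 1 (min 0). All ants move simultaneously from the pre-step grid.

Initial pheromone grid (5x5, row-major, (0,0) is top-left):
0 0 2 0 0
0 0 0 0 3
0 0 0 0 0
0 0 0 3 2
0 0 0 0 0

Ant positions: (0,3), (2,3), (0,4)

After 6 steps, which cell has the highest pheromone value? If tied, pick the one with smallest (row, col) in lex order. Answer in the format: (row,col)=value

Step 1: ant0:(0,3)->W->(0,2) | ant1:(2,3)->S->(3,3) | ant2:(0,4)->S->(1,4)
  grid max=4 at (1,4)
Step 2: ant0:(0,2)->E->(0,3) | ant1:(3,3)->E->(3,4) | ant2:(1,4)->N->(0,4)
  grid max=3 at (1,4)
Step 3: ant0:(0,3)->W->(0,2) | ant1:(3,4)->W->(3,3) | ant2:(0,4)->S->(1,4)
  grid max=4 at (1,4)
Step 4: ant0:(0,2)->E->(0,3) | ant1:(3,3)->E->(3,4) | ant2:(1,4)->N->(0,4)
  grid max=3 at (1,4)
Step 5: ant0:(0,3)->W->(0,2) | ant1:(3,4)->W->(3,3) | ant2:(0,4)->S->(1,4)
  grid max=4 at (1,4)
Step 6: ant0:(0,2)->E->(0,3) | ant1:(3,3)->E->(3,4) | ant2:(1,4)->N->(0,4)
  grid max=3 at (1,4)
Final grid:
  0 0 2 1 1
  0 0 0 0 3
  0 0 0 0 0
  0 0 0 3 2
  0 0 0 0 0
Max pheromone 3 at (1,4)

Answer: (1,4)=3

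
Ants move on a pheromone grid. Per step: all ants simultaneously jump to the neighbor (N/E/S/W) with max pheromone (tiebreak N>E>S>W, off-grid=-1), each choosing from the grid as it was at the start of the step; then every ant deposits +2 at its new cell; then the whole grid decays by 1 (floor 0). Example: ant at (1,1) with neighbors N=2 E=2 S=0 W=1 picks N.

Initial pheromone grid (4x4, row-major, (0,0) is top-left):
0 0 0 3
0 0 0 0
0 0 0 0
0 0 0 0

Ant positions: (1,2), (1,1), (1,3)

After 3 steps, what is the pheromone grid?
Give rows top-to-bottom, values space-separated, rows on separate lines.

After step 1: ants at (0,2),(0,1),(0,3)
  0 1 1 4
  0 0 0 0
  0 0 0 0
  0 0 0 0
After step 2: ants at (0,3),(0,2),(0,2)
  0 0 4 5
  0 0 0 0
  0 0 0 0
  0 0 0 0
After step 3: ants at (0,2),(0,3),(0,3)
  0 0 5 8
  0 0 0 0
  0 0 0 0
  0 0 0 0

0 0 5 8
0 0 0 0
0 0 0 0
0 0 0 0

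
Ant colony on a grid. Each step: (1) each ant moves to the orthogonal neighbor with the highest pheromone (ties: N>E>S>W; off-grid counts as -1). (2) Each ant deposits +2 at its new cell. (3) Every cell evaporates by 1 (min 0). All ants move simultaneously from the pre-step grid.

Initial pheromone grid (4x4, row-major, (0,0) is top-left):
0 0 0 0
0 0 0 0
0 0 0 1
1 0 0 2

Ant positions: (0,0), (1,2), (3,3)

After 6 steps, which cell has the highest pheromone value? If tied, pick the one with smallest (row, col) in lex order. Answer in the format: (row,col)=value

Step 1: ant0:(0,0)->E->(0,1) | ant1:(1,2)->N->(0,2) | ant2:(3,3)->N->(2,3)
  grid max=2 at (2,3)
Step 2: ant0:(0,1)->E->(0,2) | ant1:(0,2)->W->(0,1) | ant2:(2,3)->S->(3,3)
  grid max=2 at (0,1)
Step 3: ant0:(0,2)->W->(0,1) | ant1:(0,1)->E->(0,2) | ant2:(3,3)->N->(2,3)
  grid max=3 at (0,1)
Step 4: ant0:(0,1)->E->(0,2) | ant1:(0,2)->W->(0,1) | ant2:(2,3)->S->(3,3)
  grid max=4 at (0,1)
Step 5: ant0:(0,2)->W->(0,1) | ant1:(0,1)->E->(0,2) | ant2:(3,3)->N->(2,3)
  grid max=5 at (0,1)
Step 6: ant0:(0,1)->E->(0,2) | ant1:(0,2)->W->(0,1) | ant2:(2,3)->S->(3,3)
  grid max=6 at (0,1)
Final grid:
  0 6 6 0
  0 0 0 0
  0 0 0 1
  0 0 0 2
Max pheromone 6 at (0,1)

Answer: (0,1)=6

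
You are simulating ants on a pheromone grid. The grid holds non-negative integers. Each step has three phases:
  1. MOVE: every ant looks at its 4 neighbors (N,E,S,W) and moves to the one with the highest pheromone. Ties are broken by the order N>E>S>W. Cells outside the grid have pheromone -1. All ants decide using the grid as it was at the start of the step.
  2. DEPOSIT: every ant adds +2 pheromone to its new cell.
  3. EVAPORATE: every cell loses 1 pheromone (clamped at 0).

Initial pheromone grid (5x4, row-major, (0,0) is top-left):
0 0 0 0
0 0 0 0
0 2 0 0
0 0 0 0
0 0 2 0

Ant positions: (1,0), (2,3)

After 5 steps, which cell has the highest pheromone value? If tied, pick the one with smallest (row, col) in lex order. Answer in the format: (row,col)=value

Step 1: ant0:(1,0)->N->(0,0) | ant1:(2,3)->N->(1,3)
  grid max=1 at (0,0)
Step 2: ant0:(0,0)->E->(0,1) | ant1:(1,3)->N->(0,3)
  grid max=1 at (0,1)
Step 3: ant0:(0,1)->E->(0,2) | ant1:(0,3)->S->(1,3)
  grid max=1 at (0,2)
Step 4: ant0:(0,2)->E->(0,3) | ant1:(1,3)->N->(0,3)
  grid max=3 at (0,3)
Step 5: ant0:(0,3)->S->(1,3) | ant1:(0,3)->S->(1,3)
  grid max=3 at (1,3)
Final grid:
  0 0 0 2
  0 0 0 3
  0 0 0 0
  0 0 0 0
  0 0 0 0
Max pheromone 3 at (1,3)

Answer: (1,3)=3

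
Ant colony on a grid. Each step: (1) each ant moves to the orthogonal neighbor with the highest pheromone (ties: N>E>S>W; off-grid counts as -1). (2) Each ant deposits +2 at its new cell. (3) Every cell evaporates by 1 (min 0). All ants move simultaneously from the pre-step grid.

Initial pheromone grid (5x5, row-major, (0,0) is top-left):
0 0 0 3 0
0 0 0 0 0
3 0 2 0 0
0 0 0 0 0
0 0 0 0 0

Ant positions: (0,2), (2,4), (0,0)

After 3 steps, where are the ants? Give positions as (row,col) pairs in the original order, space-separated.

Step 1: ant0:(0,2)->E->(0,3) | ant1:(2,4)->N->(1,4) | ant2:(0,0)->E->(0,1)
  grid max=4 at (0,3)
Step 2: ant0:(0,3)->E->(0,4) | ant1:(1,4)->N->(0,4) | ant2:(0,1)->E->(0,2)
  grid max=3 at (0,3)
Step 3: ant0:(0,4)->W->(0,3) | ant1:(0,4)->W->(0,3) | ant2:(0,2)->E->(0,3)
  grid max=8 at (0,3)

(0,3) (0,3) (0,3)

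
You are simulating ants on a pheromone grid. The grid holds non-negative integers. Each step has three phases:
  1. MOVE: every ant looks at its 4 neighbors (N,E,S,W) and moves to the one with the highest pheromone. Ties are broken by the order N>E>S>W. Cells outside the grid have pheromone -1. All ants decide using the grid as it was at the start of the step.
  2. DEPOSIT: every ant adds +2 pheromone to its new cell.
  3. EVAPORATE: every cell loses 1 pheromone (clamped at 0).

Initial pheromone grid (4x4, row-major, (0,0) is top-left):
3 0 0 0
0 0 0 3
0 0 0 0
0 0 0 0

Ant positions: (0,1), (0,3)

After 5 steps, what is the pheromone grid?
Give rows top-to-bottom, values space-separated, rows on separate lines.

After step 1: ants at (0,0),(1,3)
  4 0 0 0
  0 0 0 4
  0 0 0 0
  0 0 0 0
After step 2: ants at (0,1),(0,3)
  3 1 0 1
  0 0 0 3
  0 0 0 0
  0 0 0 0
After step 3: ants at (0,0),(1,3)
  4 0 0 0
  0 0 0 4
  0 0 0 0
  0 0 0 0
After step 4: ants at (0,1),(0,3)
  3 1 0 1
  0 0 0 3
  0 0 0 0
  0 0 0 0
After step 5: ants at (0,0),(1,3)
  4 0 0 0
  0 0 0 4
  0 0 0 0
  0 0 0 0

4 0 0 0
0 0 0 4
0 0 0 0
0 0 0 0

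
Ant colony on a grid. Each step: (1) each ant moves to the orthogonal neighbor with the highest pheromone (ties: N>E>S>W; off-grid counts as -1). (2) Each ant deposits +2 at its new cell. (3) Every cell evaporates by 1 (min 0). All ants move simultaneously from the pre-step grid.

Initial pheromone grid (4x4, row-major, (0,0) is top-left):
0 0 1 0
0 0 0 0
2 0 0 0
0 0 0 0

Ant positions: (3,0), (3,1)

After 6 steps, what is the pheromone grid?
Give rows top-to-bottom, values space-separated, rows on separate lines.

After step 1: ants at (2,0),(2,1)
  0 0 0 0
  0 0 0 0
  3 1 0 0
  0 0 0 0
After step 2: ants at (2,1),(2,0)
  0 0 0 0
  0 0 0 0
  4 2 0 0
  0 0 0 0
After step 3: ants at (2,0),(2,1)
  0 0 0 0
  0 0 0 0
  5 3 0 0
  0 0 0 0
After step 4: ants at (2,1),(2,0)
  0 0 0 0
  0 0 0 0
  6 4 0 0
  0 0 0 0
After step 5: ants at (2,0),(2,1)
  0 0 0 0
  0 0 0 0
  7 5 0 0
  0 0 0 0
After step 6: ants at (2,1),(2,0)
  0 0 0 0
  0 0 0 0
  8 6 0 0
  0 0 0 0

0 0 0 0
0 0 0 0
8 6 0 0
0 0 0 0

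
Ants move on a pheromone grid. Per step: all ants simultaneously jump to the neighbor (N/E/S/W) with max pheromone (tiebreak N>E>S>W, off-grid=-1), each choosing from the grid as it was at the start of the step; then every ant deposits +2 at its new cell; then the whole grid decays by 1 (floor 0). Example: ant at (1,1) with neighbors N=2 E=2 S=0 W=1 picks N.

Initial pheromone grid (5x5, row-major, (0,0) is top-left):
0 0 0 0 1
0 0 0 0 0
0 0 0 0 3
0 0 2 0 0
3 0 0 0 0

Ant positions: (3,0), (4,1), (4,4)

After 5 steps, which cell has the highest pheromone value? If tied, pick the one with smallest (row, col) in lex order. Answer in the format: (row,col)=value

Step 1: ant0:(3,0)->S->(4,0) | ant1:(4,1)->W->(4,0) | ant2:(4,4)->N->(3,4)
  grid max=6 at (4,0)
Step 2: ant0:(4,0)->N->(3,0) | ant1:(4,0)->N->(3,0) | ant2:(3,4)->N->(2,4)
  grid max=5 at (4,0)
Step 3: ant0:(3,0)->S->(4,0) | ant1:(3,0)->S->(4,0) | ant2:(2,4)->N->(1,4)
  grid max=8 at (4,0)
Step 4: ant0:(4,0)->N->(3,0) | ant1:(4,0)->N->(3,0) | ant2:(1,4)->S->(2,4)
  grid max=7 at (4,0)
Step 5: ant0:(3,0)->S->(4,0) | ant1:(3,0)->S->(4,0) | ant2:(2,4)->N->(1,4)
  grid max=10 at (4,0)
Final grid:
  0 0 0 0 0
  0 0 0 0 1
  0 0 0 0 2
  4 0 0 0 0
  10 0 0 0 0
Max pheromone 10 at (4,0)

Answer: (4,0)=10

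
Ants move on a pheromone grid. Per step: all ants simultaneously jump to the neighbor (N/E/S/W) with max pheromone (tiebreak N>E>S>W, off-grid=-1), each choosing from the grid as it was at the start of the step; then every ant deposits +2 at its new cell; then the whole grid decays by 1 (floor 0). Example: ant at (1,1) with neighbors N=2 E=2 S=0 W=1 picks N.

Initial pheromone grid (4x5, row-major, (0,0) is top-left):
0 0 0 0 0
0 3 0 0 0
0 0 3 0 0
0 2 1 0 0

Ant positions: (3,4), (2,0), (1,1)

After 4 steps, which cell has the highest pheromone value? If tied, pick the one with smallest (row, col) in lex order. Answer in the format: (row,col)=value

Step 1: ant0:(3,4)->N->(2,4) | ant1:(2,0)->N->(1,0) | ant2:(1,1)->N->(0,1)
  grid max=2 at (1,1)
Step 2: ant0:(2,4)->N->(1,4) | ant1:(1,0)->E->(1,1) | ant2:(0,1)->S->(1,1)
  grid max=5 at (1,1)
Step 3: ant0:(1,4)->N->(0,4) | ant1:(1,1)->N->(0,1) | ant2:(1,1)->N->(0,1)
  grid max=4 at (1,1)
Step 4: ant0:(0,4)->S->(1,4) | ant1:(0,1)->S->(1,1) | ant2:(0,1)->S->(1,1)
  grid max=7 at (1,1)
Final grid:
  0 2 0 0 0
  0 7 0 0 1
  0 0 0 0 0
  0 0 0 0 0
Max pheromone 7 at (1,1)

Answer: (1,1)=7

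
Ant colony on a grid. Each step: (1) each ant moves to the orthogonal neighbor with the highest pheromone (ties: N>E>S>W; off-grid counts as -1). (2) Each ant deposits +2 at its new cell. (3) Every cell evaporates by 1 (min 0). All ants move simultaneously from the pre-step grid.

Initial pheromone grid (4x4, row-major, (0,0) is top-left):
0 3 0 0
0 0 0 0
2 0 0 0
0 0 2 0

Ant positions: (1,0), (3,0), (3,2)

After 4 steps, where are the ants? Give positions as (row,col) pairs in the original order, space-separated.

Step 1: ant0:(1,0)->S->(2,0) | ant1:(3,0)->N->(2,0) | ant2:(3,2)->N->(2,2)
  grid max=5 at (2,0)
Step 2: ant0:(2,0)->N->(1,0) | ant1:(2,0)->N->(1,0) | ant2:(2,2)->S->(3,2)
  grid max=4 at (2,0)
Step 3: ant0:(1,0)->S->(2,0) | ant1:(1,0)->S->(2,0) | ant2:(3,2)->N->(2,2)
  grid max=7 at (2,0)
Step 4: ant0:(2,0)->N->(1,0) | ant1:(2,0)->N->(1,0) | ant2:(2,2)->S->(3,2)
  grid max=6 at (2,0)

(1,0) (1,0) (3,2)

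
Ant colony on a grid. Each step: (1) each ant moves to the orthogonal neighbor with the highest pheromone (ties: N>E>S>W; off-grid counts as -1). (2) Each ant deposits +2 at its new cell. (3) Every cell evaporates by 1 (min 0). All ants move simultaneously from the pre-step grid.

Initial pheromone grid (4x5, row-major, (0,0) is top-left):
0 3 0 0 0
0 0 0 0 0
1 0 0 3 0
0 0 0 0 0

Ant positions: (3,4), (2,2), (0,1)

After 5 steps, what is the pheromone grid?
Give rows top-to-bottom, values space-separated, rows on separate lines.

After step 1: ants at (2,4),(2,3),(0,2)
  0 2 1 0 0
  0 0 0 0 0
  0 0 0 4 1
  0 0 0 0 0
After step 2: ants at (2,3),(2,4),(0,1)
  0 3 0 0 0
  0 0 0 0 0
  0 0 0 5 2
  0 0 0 0 0
After step 3: ants at (2,4),(2,3),(0,2)
  0 2 1 0 0
  0 0 0 0 0
  0 0 0 6 3
  0 0 0 0 0
After step 4: ants at (2,3),(2,4),(0,1)
  0 3 0 0 0
  0 0 0 0 0
  0 0 0 7 4
  0 0 0 0 0
After step 5: ants at (2,4),(2,3),(0,2)
  0 2 1 0 0
  0 0 0 0 0
  0 0 0 8 5
  0 0 0 0 0

0 2 1 0 0
0 0 0 0 0
0 0 0 8 5
0 0 0 0 0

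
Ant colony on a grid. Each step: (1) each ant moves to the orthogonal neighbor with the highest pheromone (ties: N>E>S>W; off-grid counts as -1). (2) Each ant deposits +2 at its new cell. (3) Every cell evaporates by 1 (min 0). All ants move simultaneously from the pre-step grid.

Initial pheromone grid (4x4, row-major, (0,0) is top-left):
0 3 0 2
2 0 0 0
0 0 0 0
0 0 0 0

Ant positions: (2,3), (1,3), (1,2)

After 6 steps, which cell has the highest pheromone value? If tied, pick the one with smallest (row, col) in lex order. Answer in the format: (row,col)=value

Step 1: ant0:(2,3)->N->(1,3) | ant1:(1,3)->N->(0,3) | ant2:(1,2)->N->(0,2)
  grid max=3 at (0,3)
Step 2: ant0:(1,3)->N->(0,3) | ant1:(0,3)->S->(1,3) | ant2:(0,2)->E->(0,3)
  grid max=6 at (0,3)
Step 3: ant0:(0,3)->S->(1,3) | ant1:(1,3)->N->(0,3) | ant2:(0,3)->S->(1,3)
  grid max=7 at (0,3)
Step 4: ant0:(1,3)->N->(0,3) | ant1:(0,3)->S->(1,3) | ant2:(1,3)->N->(0,3)
  grid max=10 at (0,3)
Step 5: ant0:(0,3)->S->(1,3) | ant1:(1,3)->N->(0,3) | ant2:(0,3)->S->(1,3)
  grid max=11 at (0,3)
Step 6: ant0:(1,3)->N->(0,3) | ant1:(0,3)->S->(1,3) | ant2:(1,3)->N->(0,3)
  grid max=14 at (0,3)
Final grid:
  0 0 0 14
  0 0 0 10
  0 0 0 0
  0 0 0 0
Max pheromone 14 at (0,3)

Answer: (0,3)=14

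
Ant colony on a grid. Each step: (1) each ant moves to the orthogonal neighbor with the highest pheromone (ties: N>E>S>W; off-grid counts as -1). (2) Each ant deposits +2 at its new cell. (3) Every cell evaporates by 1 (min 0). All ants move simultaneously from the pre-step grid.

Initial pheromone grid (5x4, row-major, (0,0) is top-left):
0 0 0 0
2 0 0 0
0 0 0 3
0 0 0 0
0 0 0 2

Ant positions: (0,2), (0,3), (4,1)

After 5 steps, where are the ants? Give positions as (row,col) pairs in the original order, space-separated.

Step 1: ant0:(0,2)->E->(0,3) | ant1:(0,3)->S->(1,3) | ant2:(4,1)->N->(3,1)
  grid max=2 at (2,3)
Step 2: ant0:(0,3)->S->(1,3) | ant1:(1,3)->S->(2,3) | ant2:(3,1)->N->(2,1)
  grid max=3 at (2,3)
Step 3: ant0:(1,3)->S->(2,3) | ant1:(2,3)->N->(1,3) | ant2:(2,1)->N->(1,1)
  grid max=4 at (2,3)
Step 4: ant0:(2,3)->N->(1,3) | ant1:(1,3)->S->(2,3) | ant2:(1,1)->N->(0,1)
  grid max=5 at (2,3)
Step 5: ant0:(1,3)->S->(2,3) | ant1:(2,3)->N->(1,3) | ant2:(0,1)->E->(0,2)
  grid max=6 at (2,3)

(2,3) (1,3) (0,2)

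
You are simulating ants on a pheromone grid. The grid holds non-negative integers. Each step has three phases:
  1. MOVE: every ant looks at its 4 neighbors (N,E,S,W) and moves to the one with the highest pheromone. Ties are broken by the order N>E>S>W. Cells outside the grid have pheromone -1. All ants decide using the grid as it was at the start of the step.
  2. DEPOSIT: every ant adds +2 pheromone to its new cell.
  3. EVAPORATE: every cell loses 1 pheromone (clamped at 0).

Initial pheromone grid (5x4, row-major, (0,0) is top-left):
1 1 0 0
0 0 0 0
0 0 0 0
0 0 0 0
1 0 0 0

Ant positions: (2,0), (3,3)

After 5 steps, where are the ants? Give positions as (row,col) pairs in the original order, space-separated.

Step 1: ant0:(2,0)->N->(1,0) | ant1:(3,3)->N->(2,3)
  grid max=1 at (1,0)
Step 2: ant0:(1,0)->N->(0,0) | ant1:(2,3)->N->(1,3)
  grid max=1 at (0,0)
Step 3: ant0:(0,0)->E->(0,1) | ant1:(1,3)->N->(0,3)
  grid max=1 at (0,1)
Step 4: ant0:(0,1)->E->(0,2) | ant1:(0,3)->S->(1,3)
  grid max=1 at (0,2)
Step 5: ant0:(0,2)->E->(0,3) | ant1:(1,3)->N->(0,3)
  grid max=3 at (0,3)

(0,3) (0,3)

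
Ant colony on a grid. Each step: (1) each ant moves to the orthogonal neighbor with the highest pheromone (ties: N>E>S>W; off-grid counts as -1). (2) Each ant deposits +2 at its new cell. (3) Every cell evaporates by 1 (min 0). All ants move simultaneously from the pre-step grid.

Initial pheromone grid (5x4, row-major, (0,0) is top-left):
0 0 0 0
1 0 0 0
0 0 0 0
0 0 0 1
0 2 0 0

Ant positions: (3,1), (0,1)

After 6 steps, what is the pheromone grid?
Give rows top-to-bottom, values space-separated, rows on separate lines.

After step 1: ants at (4,1),(0,2)
  0 0 1 0
  0 0 0 0
  0 0 0 0
  0 0 0 0
  0 3 0 0
After step 2: ants at (3,1),(0,3)
  0 0 0 1
  0 0 0 0
  0 0 0 0
  0 1 0 0
  0 2 0 0
After step 3: ants at (4,1),(1,3)
  0 0 0 0
  0 0 0 1
  0 0 0 0
  0 0 0 0
  0 3 0 0
After step 4: ants at (3,1),(0,3)
  0 0 0 1
  0 0 0 0
  0 0 0 0
  0 1 0 0
  0 2 0 0
After step 5: ants at (4,1),(1,3)
  0 0 0 0
  0 0 0 1
  0 0 0 0
  0 0 0 0
  0 3 0 0
After step 6: ants at (3,1),(0,3)
  0 0 0 1
  0 0 0 0
  0 0 0 0
  0 1 0 0
  0 2 0 0

0 0 0 1
0 0 0 0
0 0 0 0
0 1 0 0
0 2 0 0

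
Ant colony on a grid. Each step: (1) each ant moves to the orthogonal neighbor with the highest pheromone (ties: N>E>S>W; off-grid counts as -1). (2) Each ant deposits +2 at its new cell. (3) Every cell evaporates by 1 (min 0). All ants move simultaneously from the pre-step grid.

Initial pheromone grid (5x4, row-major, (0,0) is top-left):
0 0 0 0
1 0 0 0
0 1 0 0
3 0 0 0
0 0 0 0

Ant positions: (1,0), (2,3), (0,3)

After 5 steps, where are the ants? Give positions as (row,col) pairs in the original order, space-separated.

Step 1: ant0:(1,0)->N->(0,0) | ant1:(2,3)->N->(1,3) | ant2:(0,3)->S->(1,3)
  grid max=3 at (1,3)
Step 2: ant0:(0,0)->E->(0,1) | ant1:(1,3)->N->(0,3) | ant2:(1,3)->N->(0,3)
  grid max=3 at (0,3)
Step 3: ant0:(0,1)->E->(0,2) | ant1:(0,3)->S->(1,3) | ant2:(0,3)->S->(1,3)
  grid max=5 at (1,3)
Step 4: ant0:(0,2)->E->(0,3) | ant1:(1,3)->N->(0,3) | ant2:(1,3)->N->(0,3)
  grid max=7 at (0,3)
Step 5: ant0:(0,3)->S->(1,3) | ant1:(0,3)->S->(1,3) | ant2:(0,3)->S->(1,3)
  grid max=9 at (1,3)

(1,3) (1,3) (1,3)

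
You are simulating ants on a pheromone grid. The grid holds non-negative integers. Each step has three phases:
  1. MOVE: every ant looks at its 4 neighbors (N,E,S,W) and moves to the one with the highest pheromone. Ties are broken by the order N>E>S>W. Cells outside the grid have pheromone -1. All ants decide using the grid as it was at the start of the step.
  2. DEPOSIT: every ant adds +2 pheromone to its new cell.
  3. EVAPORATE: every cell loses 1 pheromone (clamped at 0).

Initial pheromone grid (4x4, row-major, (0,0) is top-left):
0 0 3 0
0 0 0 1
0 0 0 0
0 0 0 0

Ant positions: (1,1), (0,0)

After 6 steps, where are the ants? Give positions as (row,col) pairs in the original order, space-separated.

Step 1: ant0:(1,1)->N->(0,1) | ant1:(0,0)->E->(0,1)
  grid max=3 at (0,1)
Step 2: ant0:(0,1)->E->(0,2) | ant1:(0,1)->E->(0,2)
  grid max=5 at (0,2)
Step 3: ant0:(0,2)->W->(0,1) | ant1:(0,2)->W->(0,1)
  grid max=5 at (0,1)
Step 4: ant0:(0,1)->E->(0,2) | ant1:(0,1)->E->(0,2)
  grid max=7 at (0,2)
Step 5: ant0:(0,2)->W->(0,1) | ant1:(0,2)->W->(0,1)
  grid max=7 at (0,1)
Step 6: ant0:(0,1)->E->(0,2) | ant1:(0,1)->E->(0,2)
  grid max=9 at (0,2)

(0,2) (0,2)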